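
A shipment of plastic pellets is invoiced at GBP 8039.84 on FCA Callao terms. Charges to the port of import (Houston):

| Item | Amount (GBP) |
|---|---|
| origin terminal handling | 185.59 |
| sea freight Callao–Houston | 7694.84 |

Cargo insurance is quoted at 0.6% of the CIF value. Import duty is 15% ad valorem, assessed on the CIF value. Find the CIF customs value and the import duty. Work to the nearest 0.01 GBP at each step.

CIF value: GBP 16016.37; import duty: GBP 2402.46

Let C be the CIF value. C = FCA price + pre-shipment costs + freight + 0.6% × C
C − 0.6% × C = 8039.84 + 185.59 + 7694.84
0.994 × C = 15920.27
C = 15920.27 / 0.994 = 16016.37
Insurance premium = 0.6% × 16016.37 = 96.10
Import duty = 16016.37 × 15% = 2402.46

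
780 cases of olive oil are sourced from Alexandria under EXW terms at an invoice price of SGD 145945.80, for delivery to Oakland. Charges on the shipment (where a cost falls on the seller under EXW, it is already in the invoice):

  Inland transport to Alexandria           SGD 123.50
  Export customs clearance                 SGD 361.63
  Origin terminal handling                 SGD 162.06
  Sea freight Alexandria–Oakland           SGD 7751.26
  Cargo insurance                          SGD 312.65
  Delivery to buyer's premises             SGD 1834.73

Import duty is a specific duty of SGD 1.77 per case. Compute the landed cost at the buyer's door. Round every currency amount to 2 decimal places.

Total landed cost: SGD 157872.23

EXW: the seller makes goods available at their premises; the buyer bears all onward costs.
CIF value = EXW price + inland to port + export clearance + origin terminal + freight + insurance = 145945.80 + 123.50 + 361.63 + 162.06 + 7751.26 + 312.65 = 154656.90
Import duty = 780 × 1.77 = 1380.60
Buyer bears: inland to port 123.50 + export clearance 361.63 + origin terminal 162.06 + freight 7751.26 + insurance 312.65 + delivery 1834.73 + duty 1380.60 = 11926.43
Landed cost = invoice 145945.80 + 11926.43 = 157872.23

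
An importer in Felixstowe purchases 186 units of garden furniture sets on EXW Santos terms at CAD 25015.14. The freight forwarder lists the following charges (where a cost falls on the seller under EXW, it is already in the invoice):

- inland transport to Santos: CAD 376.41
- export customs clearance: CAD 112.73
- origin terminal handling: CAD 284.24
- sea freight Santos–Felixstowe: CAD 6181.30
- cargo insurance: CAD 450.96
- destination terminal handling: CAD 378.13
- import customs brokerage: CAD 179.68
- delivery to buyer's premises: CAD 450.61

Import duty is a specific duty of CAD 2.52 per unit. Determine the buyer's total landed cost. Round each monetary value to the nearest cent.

EXW: the seller makes goods available at their premises; the buyer bears all onward costs.
CIF value = EXW price + inland to port + export clearance + origin terminal + freight + insurance = 25015.14 + 376.41 + 112.73 + 284.24 + 6181.30 + 450.96 = 32420.78
Import duty = 186 × 2.52 = 468.72
Buyer bears: inland to port 376.41 + export clearance 112.73 + origin terminal 284.24 + freight 6181.30 + insurance 450.96 + destination terminal 378.13 + brokerage 179.68 + delivery 450.61 + duty 468.72 = 8882.78
Landed cost = invoice 25015.14 + 8882.78 = 33897.92

Total landed cost: CAD 33897.92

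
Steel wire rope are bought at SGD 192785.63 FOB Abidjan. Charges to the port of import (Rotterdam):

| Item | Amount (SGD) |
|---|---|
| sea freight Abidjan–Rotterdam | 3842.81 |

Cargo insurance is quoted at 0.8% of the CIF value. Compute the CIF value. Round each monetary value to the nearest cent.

Let C be the CIF value. C = FOB price + freight + 0.8% × C
C − 0.8% × C = 192785.63 + 3842.81
0.992 × C = 196628.44
C = 196628.44 / 0.992 = 198214.15
Insurance premium = 0.8% × 198214.15 = 1585.71

CIF value: SGD 198214.15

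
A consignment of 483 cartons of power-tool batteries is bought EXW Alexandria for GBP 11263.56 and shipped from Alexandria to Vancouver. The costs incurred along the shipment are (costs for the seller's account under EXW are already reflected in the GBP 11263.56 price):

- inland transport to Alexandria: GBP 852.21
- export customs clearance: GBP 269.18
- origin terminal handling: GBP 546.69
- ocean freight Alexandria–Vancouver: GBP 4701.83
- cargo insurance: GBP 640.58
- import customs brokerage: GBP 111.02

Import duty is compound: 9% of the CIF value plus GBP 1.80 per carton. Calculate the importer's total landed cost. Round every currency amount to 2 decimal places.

Total landed cost: GBP 20899.13

EXW: the seller makes goods available at their premises; the buyer bears all onward costs.
CIF value = EXW price + inland to port + export clearance + origin terminal + freight + insurance = 11263.56 + 852.21 + 269.18 + 546.69 + 4701.83 + 640.58 = 18274.05
Ad valorem component: 18274.05 × 9% = 1644.66
Specific component: 483 × 1.80 = 869.40
Import duty = 1644.66 + 869.40 = 2514.06
Buyer bears: inland to port 852.21 + export clearance 269.18 + origin terminal 546.69 + freight 4701.83 + insurance 640.58 + brokerage 111.02 + duty 2514.06 = 9635.57
Landed cost = invoice 11263.56 + 9635.57 = 20899.13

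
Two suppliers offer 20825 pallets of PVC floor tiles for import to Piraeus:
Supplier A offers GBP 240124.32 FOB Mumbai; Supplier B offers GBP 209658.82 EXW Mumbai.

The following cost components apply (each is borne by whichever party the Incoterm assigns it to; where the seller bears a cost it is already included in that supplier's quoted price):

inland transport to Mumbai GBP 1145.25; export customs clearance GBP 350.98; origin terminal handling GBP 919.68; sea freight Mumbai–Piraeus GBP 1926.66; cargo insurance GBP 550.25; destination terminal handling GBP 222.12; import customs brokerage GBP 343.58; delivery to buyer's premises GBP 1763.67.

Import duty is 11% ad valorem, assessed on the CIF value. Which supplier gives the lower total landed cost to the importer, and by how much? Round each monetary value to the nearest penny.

Supplier B is cheaper by GBP 31135.05

Supplier A (FOB):
CIF value = FOB price + freight + insurance = 240124.32 + 1926.66 + 550.25 = 242601.23
Import duty = 242601.23 × 11% = 26686.14
Buyer bears (A): 1926.66 + 550.25 + 222.12 + 343.58 + 1763.67 = 4806.28
Landed cost (A) = invoice 240124.32 + 4806.28 + duty 26686.14 = 271616.74
Supplier B (EXW):
CIF value = EXW price + inland to port + export clearance + origin terminal + freight + insurance = 209658.82 + 1145.25 + 350.98 + 919.68 + 1926.66 + 550.25 = 214551.64
Import duty = 214551.64 × 11% = 23600.68
Buyer bears (B): 1145.25 + 350.98 + 919.68 + 1926.66 + 550.25 + 222.12 + 343.58 + 1763.67 = 7222.19
Landed cost (B) = invoice 209658.82 + 7222.19 + duty 23600.68 = 240481.69
Difference = |271616.74 − 240481.69| = 31135.05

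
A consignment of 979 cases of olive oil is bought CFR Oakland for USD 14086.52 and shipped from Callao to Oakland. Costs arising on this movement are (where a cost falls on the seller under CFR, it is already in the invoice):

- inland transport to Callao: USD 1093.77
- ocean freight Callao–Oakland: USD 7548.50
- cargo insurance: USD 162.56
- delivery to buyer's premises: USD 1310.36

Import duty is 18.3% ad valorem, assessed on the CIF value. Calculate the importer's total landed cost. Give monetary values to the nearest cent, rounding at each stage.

Total landed cost: USD 18167.02

CFR: the seller pays costs through ocean freight to the destination port, but not insurance.
Already in the invoice (seller's account under CFR): inland to port, freight — exclude.
CIF value = CFR price + insurance = 14086.52 + 162.56 = 14249.08
Import duty = 14249.08 × 18.3% = 2607.58
Buyer bears: insurance 162.56 + delivery 1310.36 + duty 2607.58 = 4080.50
Landed cost = invoice 14086.52 + 4080.50 = 18167.02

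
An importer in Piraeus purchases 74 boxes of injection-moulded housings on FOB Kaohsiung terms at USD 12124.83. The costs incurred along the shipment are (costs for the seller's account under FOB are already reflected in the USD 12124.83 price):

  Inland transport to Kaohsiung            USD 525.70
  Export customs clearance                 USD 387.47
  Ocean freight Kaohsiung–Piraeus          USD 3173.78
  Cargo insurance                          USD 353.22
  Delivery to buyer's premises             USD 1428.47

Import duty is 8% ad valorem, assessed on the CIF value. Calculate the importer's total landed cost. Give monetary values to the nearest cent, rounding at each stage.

FOB: the seller bears costs until goods are on board at the origin port; the buyer bears freight, insurance and all costs thereafter.
Already in the invoice (seller's account under FOB): inland to port, export clearance — exclude.
CIF value = FOB price + freight + insurance = 12124.83 + 3173.78 + 353.22 = 15651.83
Import duty = 15651.83 × 8% = 1252.15
Buyer bears: freight 3173.78 + insurance 353.22 + delivery 1428.47 + duty 1252.15 = 6207.62
Landed cost = invoice 12124.83 + 6207.62 = 18332.45

Total landed cost: USD 18332.45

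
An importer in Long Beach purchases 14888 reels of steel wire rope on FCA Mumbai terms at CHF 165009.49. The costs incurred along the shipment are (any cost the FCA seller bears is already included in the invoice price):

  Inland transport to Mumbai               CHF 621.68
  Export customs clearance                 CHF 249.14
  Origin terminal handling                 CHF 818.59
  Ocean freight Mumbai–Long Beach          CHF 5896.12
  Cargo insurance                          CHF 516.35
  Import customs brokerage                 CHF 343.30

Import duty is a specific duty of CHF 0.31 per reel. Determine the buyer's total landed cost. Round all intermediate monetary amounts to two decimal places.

FCA: the seller delivers export-cleared goods to the carrier; the buyer bears costs from that point.
Already in the invoice (seller's account under FCA): inland to port, export clearance — exclude.
CIF value = FCA price + origin terminal + freight + insurance = 165009.49 + 818.59 + 5896.12 + 516.35 = 172240.55
Import duty = 14888 × 0.31 = 4615.28
Buyer bears: origin terminal 818.59 + freight 5896.12 + insurance 516.35 + brokerage 343.30 + duty 4615.28 = 12189.64
Landed cost = invoice 165009.49 + 12189.64 = 177199.13

Total landed cost: CHF 177199.13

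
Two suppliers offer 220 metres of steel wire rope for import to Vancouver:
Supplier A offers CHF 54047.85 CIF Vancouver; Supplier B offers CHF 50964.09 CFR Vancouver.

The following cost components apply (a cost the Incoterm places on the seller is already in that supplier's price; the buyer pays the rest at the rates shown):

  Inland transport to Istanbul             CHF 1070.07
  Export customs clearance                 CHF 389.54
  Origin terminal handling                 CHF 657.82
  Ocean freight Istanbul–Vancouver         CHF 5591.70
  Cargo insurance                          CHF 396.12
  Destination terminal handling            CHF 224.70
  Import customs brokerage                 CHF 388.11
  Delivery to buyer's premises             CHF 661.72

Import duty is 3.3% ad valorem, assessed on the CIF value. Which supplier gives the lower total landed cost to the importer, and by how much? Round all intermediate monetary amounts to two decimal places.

Supplier A (CIF):
The CIF price already equals the CIF value: 54047.85
Import duty = 54047.85 × 3.3% = 1783.58
Buyer bears (A): 224.70 + 388.11 + 661.72 = 1274.53
Landed cost (A) = invoice 54047.85 + 1274.53 + duty 1783.58 = 57105.96
Supplier B (CFR):
CIF value = CFR price + insurance = 50964.09 + 396.12 = 51360.21
Import duty = 51360.21 × 3.3% = 1694.89
Buyer bears (B): 396.12 + 224.70 + 388.11 + 661.72 = 1670.65
Landed cost (B) = invoice 50964.09 + 1670.65 + duty 1694.89 = 54329.63
Difference = |57105.96 − 54329.63| = 2776.33

Supplier B is cheaper by CHF 2776.33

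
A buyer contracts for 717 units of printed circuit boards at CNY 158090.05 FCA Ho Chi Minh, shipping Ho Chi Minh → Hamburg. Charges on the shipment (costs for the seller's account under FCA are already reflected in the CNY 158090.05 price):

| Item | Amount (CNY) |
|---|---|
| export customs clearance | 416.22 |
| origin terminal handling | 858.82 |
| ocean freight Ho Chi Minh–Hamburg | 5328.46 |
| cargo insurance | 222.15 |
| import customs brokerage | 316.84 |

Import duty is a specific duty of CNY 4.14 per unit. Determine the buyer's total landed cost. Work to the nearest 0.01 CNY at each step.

Total landed cost: CNY 167784.70

FCA: the seller delivers export-cleared goods to the carrier; the buyer bears costs from that point.
Already in the invoice (seller's account under FCA): export clearance — exclude.
CIF value = FCA price + origin terminal + freight + insurance = 158090.05 + 858.82 + 5328.46 + 222.15 = 164499.48
Import duty = 717 × 4.14 = 2968.38
Buyer bears: origin terminal 858.82 + freight 5328.46 + insurance 222.15 + brokerage 316.84 + duty 2968.38 = 9694.65
Landed cost = invoice 158090.05 + 9694.65 = 167784.70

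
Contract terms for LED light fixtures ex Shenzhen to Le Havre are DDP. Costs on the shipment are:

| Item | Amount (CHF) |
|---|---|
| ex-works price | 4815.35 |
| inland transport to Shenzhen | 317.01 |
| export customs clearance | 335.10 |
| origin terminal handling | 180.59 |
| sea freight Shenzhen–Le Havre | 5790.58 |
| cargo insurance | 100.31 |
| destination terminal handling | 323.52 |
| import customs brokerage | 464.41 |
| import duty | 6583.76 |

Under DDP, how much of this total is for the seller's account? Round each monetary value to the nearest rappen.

DDP: the seller bears all costs including import duty.
Seller's account: goods 4815.35 + inland to port 317.01 + export clearance 335.10 + origin terminal 180.59 + freight 5790.58 + insurance 100.31 + destination terminal 323.52 + brokerage 464.41 + duty 6583.76 = 18910.63
Buyer's account: 0.00

Seller's account: CHF 18910.63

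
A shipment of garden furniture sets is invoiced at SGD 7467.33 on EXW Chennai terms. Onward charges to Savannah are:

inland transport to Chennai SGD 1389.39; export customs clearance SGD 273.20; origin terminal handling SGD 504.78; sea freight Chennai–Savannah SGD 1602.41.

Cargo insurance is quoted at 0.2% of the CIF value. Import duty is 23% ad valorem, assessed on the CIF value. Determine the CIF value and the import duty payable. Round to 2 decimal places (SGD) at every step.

Let C be the CIF value. C = EXW price + pre-shipment costs + freight + 0.2% × C
C − 0.2% × C = 7467.33 + 1389.39 + 273.20 + 504.78 + 1602.41
0.998 × C = 11237.11
C = 11237.11 / 0.998 = 11259.63
Insurance premium = 0.2% × 11259.63 = 22.52
Import duty = 11259.63 × 23% = 2589.71

CIF value: SGD 11259.63; import duty: SGD 2589.71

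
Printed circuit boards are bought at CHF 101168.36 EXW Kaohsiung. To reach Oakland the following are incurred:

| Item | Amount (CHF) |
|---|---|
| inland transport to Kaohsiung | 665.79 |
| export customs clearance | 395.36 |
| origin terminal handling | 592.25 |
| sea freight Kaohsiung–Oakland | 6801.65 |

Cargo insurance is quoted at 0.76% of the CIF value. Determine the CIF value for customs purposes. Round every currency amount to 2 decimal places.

Let C be the CIF value. C = EXW price + pre-shipment costs + freight + 0.76% × C
C − 0.76% × C = 101168.36 + 665.79 + 395.36 + 592.25 + 6801.65
0.9924 × C = 109623.41
C = 109623.41 / 0.9924 = 110462.93
Insurance premium = 0.76% × 110462.93 = 839.52

CIF value: CHF 110462.93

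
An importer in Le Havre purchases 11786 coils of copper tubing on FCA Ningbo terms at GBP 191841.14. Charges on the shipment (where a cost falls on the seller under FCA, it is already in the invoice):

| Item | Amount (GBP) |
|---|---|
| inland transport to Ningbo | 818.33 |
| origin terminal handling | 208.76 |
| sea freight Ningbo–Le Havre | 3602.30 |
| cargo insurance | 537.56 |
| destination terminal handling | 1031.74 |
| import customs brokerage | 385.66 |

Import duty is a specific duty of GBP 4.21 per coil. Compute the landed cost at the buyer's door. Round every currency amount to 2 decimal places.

FCA: the seller delivers export-cleared goods to the carrier; the buyer bears costs from that point.
Already in the invoice (seller's account under FCA): inland to port — exclude.
CIF value = FCA price + origin terminal + freight + insurance = 191841.14 + 208.76 + 3602.30 + 537.56 = 196189.76
Import duty = 11786 × 4.21 = 49619.06
Buyer bears: origin terminal 208.76 + freight 3602.30 + insurance 537.56 + destination terminal 1031.74 + brokerage 385.66 + duty 49619.06 = 55385.08
Landed cost = invoice 191841.14 + 55385.08 = 247226.22

Total landed cost: GBP 247226.22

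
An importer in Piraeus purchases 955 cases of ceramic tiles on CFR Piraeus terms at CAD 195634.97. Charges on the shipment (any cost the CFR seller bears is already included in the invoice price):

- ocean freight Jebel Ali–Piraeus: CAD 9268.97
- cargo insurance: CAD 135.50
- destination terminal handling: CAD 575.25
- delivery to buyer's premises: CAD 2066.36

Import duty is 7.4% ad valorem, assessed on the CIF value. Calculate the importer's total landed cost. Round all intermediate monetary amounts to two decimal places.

Total landed cost: CAD 212899.09

CFR: the seller pays costs through ocean freight to the destination port, but not insurance.
Already in the invoice (seller's account under CFR): freight — exclude.
CIF value = CFR price + insurance = 195634.97 + 135.50 = 195770.47
Import duty = 195770.47 × 7.4% = 14487.01
Buyer bears: insurance 135.50 + destination terminal 575.25 + delivery 2066.36 + duty 14487.01 = 17264.12
Landed cost = invoice 195634.97 + 17264.12 = 212899.09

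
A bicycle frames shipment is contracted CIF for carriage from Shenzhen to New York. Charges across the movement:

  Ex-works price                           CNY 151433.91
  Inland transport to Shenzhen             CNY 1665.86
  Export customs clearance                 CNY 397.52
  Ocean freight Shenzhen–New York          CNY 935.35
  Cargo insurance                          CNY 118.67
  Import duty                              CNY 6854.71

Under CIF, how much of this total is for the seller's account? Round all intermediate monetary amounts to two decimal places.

Seller's account: CNY 154551.31

CIF: the seller pays costs through ocean freight and marine insurance to the destination port.
Seller's account: goods 151433.91 + inland to port 1665.86 + export clearance 397.52 + freight 935.35 + insurance 118.67 = 154551.31
Buyer's account: duty 6854.71 = 6854.71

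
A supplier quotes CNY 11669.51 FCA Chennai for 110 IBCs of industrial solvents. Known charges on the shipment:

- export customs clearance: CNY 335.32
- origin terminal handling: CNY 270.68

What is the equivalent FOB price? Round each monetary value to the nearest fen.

FOB price: CNY 11940.19

Not relevant to the conversion: export clearance — on the seller under both FCA and FOB; already in the FCA price and stays in the FOB price.
From FCA to FOB, the seller additionally bears: origin terminal.
FOB price = 11669.51 + 270.68 = 11940.19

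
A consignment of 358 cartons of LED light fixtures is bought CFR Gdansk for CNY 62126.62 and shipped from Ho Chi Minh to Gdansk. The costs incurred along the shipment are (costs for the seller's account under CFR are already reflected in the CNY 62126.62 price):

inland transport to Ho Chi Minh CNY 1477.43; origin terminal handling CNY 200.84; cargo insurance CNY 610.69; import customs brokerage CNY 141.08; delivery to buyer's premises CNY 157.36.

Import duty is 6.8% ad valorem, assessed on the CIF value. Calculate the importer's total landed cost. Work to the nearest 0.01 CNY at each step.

CFR: the seller pays costs through ocean freight to the destination port, but not insurance.
Already in the invoice (seller's account under CFR): inland to port, origin terminal — exclude.
CIF value = CFR price + insurance = 62126.62 + 610.69 = 62737.31
Import duty = 62737.31 × 6.8% = 4266.14
Buyer bears: insurance 610.69 + brokerage 141.08 + delivery 157.36 + duty 4266.14 = 5175.27
Landed cost = invoice 62126.62 + 5175.27 = 67301.89

Total landed cost: CNY 67301.89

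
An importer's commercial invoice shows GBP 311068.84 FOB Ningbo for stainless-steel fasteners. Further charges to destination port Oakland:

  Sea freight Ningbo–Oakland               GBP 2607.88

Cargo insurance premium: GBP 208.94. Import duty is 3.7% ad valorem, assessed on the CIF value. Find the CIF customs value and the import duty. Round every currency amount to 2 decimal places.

CIF = FOB price + freight + insurance
CIF = 311068.84 + 2607.88 + 208.94 = 313885.66
Import duty = 313885.66 × 3.7% = 11613.77

CIF value: GBP 313885.66; import duty: GBP 11613.77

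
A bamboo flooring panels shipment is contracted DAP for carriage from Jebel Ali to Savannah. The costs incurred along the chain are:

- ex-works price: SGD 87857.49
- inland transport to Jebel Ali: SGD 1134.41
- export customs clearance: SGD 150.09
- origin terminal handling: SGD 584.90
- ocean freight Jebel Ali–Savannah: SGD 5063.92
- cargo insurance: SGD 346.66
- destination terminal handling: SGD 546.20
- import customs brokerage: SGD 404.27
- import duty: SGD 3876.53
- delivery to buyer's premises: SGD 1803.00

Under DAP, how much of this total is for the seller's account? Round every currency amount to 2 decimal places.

DAP: the seller bears all costs to the named destination except import duty and clearance.
Seller's account: goods 87857.49 + inland to port 1134.41 + export clearance 150.09 + origin terminal 584.90 + freight 5063.92 + insurance 346.66 + destination terminal 546.20 + delivery 1803.00 = 97486.67
Buyer's account: brokerage 404.27 + duty 3876.53 = 4280.80

Seller's account: SGD 97486.67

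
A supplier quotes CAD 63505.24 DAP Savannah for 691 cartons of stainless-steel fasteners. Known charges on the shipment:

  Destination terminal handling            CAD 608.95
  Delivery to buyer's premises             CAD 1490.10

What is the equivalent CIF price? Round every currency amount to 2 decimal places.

CIF price: CAD 61406.19

From DAP to CIF, the seller no longer bears: destination terminal, delivery.
CIF price = 63505.24 − 608.95 − 1490.10 = 61406.19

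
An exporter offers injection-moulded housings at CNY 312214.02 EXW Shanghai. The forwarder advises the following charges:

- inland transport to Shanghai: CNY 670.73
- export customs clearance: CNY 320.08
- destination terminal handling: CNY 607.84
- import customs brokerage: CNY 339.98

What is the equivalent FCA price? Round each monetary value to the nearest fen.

Not relevant to the conversion: destination terminal, brokerage — on the buyer under both terms; not part of either seller's price.
From EXW to FCA, the seller additionally bears: inland to port, export clearance.
FCA price = 312214.02 + 670.73 + 320.08 = 313204.83

FCA price: CNY 313204.83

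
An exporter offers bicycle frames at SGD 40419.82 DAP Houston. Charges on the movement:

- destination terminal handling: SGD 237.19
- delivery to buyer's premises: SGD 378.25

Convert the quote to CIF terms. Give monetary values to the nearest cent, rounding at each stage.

From DAP to CIF, the seller no longer bears: destination terminal, delivery.
CIF price = 40419.82 − 237.19 − 378.25 = 39804.38

CIF price: SGD 39804.38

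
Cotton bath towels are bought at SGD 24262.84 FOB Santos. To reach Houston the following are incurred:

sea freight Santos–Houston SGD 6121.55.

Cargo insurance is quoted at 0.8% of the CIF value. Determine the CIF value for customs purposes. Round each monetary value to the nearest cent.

Let C be the CIF value. C = FOB price + freight + 0.8% × C
C − 0.8% × C = 24262.84 + 6121.55
0.992 × C = 30384.39
C = 30384.39 / 0.992 = 30629.43
Insurance premium = 0.8% × 30629.43 = 245.04

CIF value: SGD 30629.43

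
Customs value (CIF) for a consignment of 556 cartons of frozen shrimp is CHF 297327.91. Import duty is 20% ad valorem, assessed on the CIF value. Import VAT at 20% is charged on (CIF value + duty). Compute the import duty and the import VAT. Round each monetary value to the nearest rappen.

Import duty: CHF 59465.58; import VAT: CHF 71358.70

Import duty = 297327.91 × 20% = 59465.58
VAT base = CIF + duty = 297327.91 + 59465.58 = 356793.49
Import VAT = 356793.49 × 20% = 71358.70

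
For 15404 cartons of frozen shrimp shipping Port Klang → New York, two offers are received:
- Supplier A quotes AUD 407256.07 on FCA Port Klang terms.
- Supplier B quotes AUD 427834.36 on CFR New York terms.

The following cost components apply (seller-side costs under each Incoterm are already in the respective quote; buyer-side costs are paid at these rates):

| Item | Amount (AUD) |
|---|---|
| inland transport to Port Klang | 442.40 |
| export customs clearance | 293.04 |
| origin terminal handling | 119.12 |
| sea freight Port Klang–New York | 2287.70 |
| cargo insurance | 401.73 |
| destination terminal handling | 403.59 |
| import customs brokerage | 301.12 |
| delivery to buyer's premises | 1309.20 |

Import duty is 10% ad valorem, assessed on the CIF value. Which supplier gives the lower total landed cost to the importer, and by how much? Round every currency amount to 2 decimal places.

Supplier A is cheaper by AUD 19988.62

Supplier A (FCA):
CIF value = FCA price + origin terminal + freight + insurance = 407256.07 + 119.12 + 2287.70 + 401.73 = 410064.62
Import duty = 410064.62 × 10% = 41006.46
Buyer bears (A): 119.12 + 2287.70 + 401.73 + 403.59 + 301.12 + 1309.20 = 4822.46
Landed cost (A) = invoice 407256.07 + 4822.46 + duty 41006.46 = 453084.99
Supplier B (CFR):
CIF value = CFR price + insurance = 427834.36 + 401.73 = 428236.09
Import duty = 428236.09 × 10% = 42823.61
Buyer bears (B): 401.73 + 403.59 + 301.12 + 1309.20 = 2415.64
Landed cost (B) = invoice 427834.36 + 2415.64 + duty 42823.61 = 473073.61
Difference = |453084.99 − 473073.61| = 19988.62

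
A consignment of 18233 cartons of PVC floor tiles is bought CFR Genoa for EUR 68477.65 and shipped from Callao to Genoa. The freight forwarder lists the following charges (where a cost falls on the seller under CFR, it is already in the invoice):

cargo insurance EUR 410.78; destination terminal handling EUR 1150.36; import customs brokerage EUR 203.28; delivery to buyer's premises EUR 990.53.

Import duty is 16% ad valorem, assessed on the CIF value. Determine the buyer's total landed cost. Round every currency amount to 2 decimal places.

CFR: the seller pays costs through ocean freight to the destination port, but not insurance.
CIF value = CFR price + insurance = 68477.65 + 410.78 = 68888.43
Import duty = 68888.43 × 16% = 11022.15
Buyer bears: insurance 410.78 + destination terminal 1150.36 + brokerage 203.28 + delivery 990.53 + duty 11022.15 = 13777.10
Landed cost = invoice 68477.65 + 13777.10 = 82254.75

Total landed cost: EUR 82254.75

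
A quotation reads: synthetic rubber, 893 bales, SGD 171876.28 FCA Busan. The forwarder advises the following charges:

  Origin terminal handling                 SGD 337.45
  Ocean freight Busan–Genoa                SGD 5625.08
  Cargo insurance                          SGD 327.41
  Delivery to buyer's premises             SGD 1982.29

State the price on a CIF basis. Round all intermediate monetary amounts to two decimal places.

Not relevant to the conversion: delivery — on the buyer under both terms; not part of either seller's price.
From FCA to CIF, the seller additionally bears: origin terminal, freight, insurance.
CIF price = 171876.28 + 337.45 + 5625.08 + 327.41 = 178166.22

CIF price: SGD 178166.22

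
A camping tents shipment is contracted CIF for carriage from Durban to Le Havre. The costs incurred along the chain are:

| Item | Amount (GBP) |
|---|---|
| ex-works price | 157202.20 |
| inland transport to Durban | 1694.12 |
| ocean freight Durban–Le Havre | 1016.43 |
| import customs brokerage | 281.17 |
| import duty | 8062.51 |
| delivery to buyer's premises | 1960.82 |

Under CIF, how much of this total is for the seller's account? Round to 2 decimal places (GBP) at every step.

Seller's account: GBP 159912.75

CIF: the seller pays costs through ocean freight and marine insurance to the destination port.
Seller's account: goods 157202.20 + inland to port 1694.12 + freight 1016.43 = 159912.75
Buyer's account: brokerage 281.17 + duty 8062.51 + delivery 1960.82 = 10304.50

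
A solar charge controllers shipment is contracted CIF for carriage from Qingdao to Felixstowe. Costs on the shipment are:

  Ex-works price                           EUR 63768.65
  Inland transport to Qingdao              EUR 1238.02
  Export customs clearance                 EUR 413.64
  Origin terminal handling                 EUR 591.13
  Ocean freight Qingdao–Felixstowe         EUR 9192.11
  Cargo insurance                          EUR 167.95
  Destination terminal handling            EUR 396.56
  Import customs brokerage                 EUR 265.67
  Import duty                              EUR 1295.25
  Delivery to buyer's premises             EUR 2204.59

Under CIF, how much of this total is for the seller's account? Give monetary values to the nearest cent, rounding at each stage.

Seller's account: EUR 75371.50

CIF: the seller pays costs through ocean freight and marine insurance to the destination port.
Seller's account: goods 63768.65 + inland to port 1238.02 + export clearance 413.64 + origin terminal 591.13 + freight 9192.11 + insurance 167.95 = 75371.50
Buyer's account: destination terminal 396.56 + brokerage 265.67 + duty 1295.25 + delivery 2204.59 = 4162.07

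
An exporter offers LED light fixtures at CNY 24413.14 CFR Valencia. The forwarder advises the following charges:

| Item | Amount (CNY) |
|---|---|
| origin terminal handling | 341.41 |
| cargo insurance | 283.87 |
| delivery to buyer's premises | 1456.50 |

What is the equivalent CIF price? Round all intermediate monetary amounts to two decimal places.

CIF price: CNY 24697.01

Not relevant to the conversion: origin terminal — on the seller under both CFR and CIF; already in the CFR price and stays in the CIF price. delivery — on the buyer under both terms; not part of either seller's price.
From CFR to CIF, the seller additionally bears: insurance.
CIF price = 24413.14 + 283.87 = 24697.01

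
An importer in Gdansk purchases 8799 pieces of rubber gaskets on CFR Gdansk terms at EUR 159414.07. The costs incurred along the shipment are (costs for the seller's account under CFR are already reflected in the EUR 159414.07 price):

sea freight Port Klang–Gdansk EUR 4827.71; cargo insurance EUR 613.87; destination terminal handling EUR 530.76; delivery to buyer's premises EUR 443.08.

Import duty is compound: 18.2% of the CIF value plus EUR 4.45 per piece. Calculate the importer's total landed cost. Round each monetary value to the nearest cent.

CFR: the seller pays costs through ocean freight to the destination port, but not insurance.
Already in the invoice (seller's account under CFR): freight — exclude.
CIF value = CFR price + insurance = 159414.07 + 613.87 = 160027.94
Ad valorem component: 160027.94 × 18.2% = 29125.09
Specific component: 8799 × 4.45 = 39155.55
Import duty = 29125.09 + 39155.55 = 68280.64
Buyer bears: insurance 613.87 + destination terminal 530.76 + delivery 443.08 + duty 68280.64 = 69868.35
Landed cost = invoice 159414.07 + 69868.35 = 229282.42

Total landed cost: EUR 229282.42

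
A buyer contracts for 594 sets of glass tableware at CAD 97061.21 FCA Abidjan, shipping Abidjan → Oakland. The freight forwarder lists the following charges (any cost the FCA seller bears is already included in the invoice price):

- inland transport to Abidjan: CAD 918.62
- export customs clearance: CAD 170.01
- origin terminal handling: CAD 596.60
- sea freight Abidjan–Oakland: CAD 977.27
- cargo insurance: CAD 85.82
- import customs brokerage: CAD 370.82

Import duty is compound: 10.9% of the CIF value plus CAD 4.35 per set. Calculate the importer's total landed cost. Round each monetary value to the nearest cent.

Total landed cost: CAD 112436.20

FCA: the seller delivers export-cleared goods to the carrier; the buyer bears costs from that point.
Already in the invoice (seller's account under FCA): inland to port, export clearance — exclude.
CIF value = FCA price + origin terminal + freight + insurance = 97061.21 + 596.60 + 977.27 + 85.82 = 98720.90
Ad valorem component: 98720.90 × 10.9% = 10760.58
Specific component: 594 × 4.35 = 2583.90
Import duty = 10760.58 + 2583.90 = 13344.48
Buyer bears: origin terminal 596.60 + freight 977.27 + insurance 85.82 + brokerage 370.82 + duty 13344.48 = 15374.99
Landed cost = invoice 97061.21 + 15374.99 = 112436.20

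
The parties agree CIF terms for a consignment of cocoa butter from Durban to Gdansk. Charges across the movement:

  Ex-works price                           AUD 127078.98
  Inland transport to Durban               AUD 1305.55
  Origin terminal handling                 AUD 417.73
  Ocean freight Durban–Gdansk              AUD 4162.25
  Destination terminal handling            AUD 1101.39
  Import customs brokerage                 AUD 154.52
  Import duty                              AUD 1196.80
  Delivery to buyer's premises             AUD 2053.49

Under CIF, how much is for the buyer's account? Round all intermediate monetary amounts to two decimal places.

Buyer's account: AUD 4506.20

CIF: the seller pays costs through ocean freight and marine insurance to the destination port.
Seller's account: goods 127078.98 + inland to port 1305.55 + origin terminal 417.73 + freight 4162.25 = 132964.51
Buyer's account: destination terminal 1101.39 + brokerage 154.52 + duty 1196.80 + delivery 2053.49 = 4506.20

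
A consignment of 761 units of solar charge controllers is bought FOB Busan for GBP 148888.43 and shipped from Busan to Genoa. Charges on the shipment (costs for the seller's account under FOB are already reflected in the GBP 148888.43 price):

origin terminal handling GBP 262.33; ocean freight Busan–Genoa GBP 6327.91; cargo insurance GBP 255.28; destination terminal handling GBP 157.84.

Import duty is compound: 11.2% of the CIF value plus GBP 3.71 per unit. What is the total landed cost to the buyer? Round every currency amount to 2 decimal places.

Total landed cost: GBP 175865.59

FOB: the seller bears costs until goods are on board at the origin port; the buyer bears freight, insurance and all costs thereafter.
Already in the invoice (seller's account under FOB): origin terminal — exclude.
CIF value = FOB price + freight + insurance = 148888.43 + 6327.91 + 255.28 = 155471.62
Ad valorem component: 155471.62 × 11.2% = 17412.82
Specific component: 761 × 3.71 = 2823.31
Import duty = 17412.82 + 2823.31 = 20236.13
Buyer bears: freight 6327.91 + insurance 255.28 + destination terminal 157.84 + duty 20236.13 = 26977.16
Landed cost = invoice 148888.43 + 26977.16 = 175865.59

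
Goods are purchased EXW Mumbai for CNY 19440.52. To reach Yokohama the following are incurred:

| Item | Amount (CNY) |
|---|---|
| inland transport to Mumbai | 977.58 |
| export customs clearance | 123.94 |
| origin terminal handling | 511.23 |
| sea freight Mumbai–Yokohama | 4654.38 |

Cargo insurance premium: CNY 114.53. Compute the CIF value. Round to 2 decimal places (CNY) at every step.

CIF = EXW price + pre-shipment costs + freight + insurance
CIF = 19440.52 + 977.58 + 123.94 + 511.23 + 4654.38 + 114.53 = 25822.18

CIF value: CNY 25822.18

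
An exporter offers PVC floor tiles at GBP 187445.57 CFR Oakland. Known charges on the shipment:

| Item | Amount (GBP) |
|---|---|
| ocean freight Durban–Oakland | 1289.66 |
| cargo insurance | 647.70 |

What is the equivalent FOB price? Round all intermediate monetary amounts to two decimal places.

Not relevant to the conversion: insurance — on the buyer under both terms; not part of either seller's price.
From CFR to FOB, the seller no longer bears: freight.
FOB price = 187445.57 − 1289.66 = 186155.91

FOB price: GBP 186155.91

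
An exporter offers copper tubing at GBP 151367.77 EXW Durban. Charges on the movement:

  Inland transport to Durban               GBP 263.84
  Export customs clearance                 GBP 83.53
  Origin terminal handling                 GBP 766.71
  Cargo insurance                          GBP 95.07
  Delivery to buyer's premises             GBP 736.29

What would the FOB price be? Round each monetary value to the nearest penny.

FOB price: GBP 152481.85

Not relevant to the conversion: delivery, insurance — on the buyer under both terms; not part of either seller's price.
From EXW to FOB, the seller additionally bears: inland to port, export clearance, origin terminal.
FOB price = 151367.77 + 263.84 + 83.53 + 766.71 = 152481.85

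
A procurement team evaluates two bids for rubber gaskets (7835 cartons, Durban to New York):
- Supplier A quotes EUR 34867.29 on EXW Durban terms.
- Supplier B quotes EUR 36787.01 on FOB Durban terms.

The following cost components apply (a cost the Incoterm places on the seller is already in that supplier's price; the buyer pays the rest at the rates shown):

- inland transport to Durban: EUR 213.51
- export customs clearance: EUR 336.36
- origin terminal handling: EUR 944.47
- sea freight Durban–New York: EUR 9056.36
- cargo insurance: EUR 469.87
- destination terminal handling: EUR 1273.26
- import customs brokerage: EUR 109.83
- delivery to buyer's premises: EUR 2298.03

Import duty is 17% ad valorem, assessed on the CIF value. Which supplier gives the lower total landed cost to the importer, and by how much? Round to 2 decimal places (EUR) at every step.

Supplier A (EXW):
CIF value = EXW price + inland to port + export clearance + origin terminal + freight + insurance = 34867.29 + 213.51 + 336.36 + 944.47 + 9056.36 + 469.87 = 45887.86
Import duty = 45887.86 × 17% = 7800.94
Buyer bears (A): 213.51 + 336.36 + 944.47 + 9056.36 + 469.87 + 1273.26 + 109.83 + 2298.03 = 14701.69
Landed cost (A) = invoice 34867.29 + 14701.69 + duty 7800.94 = 57369.92
Supplier B (FOB):
CIF value = FOB price + freight + insurance = 36787.01 + 9056.36 + 469.87 = 46313.24
Import duty = 46313.24 × 17% = 7873.25
Buyer bears (B): 9056.36 + 469.87 + 1273.26 + 109.83 + 2298.03 = 13207.35
Landed cost (B) = invoice 36787.01 + 13207.35 + duty 7873.25 = 57867.61
Difference = |57369.92 − 57867.61| = 497.69

Supplier A is cheaper by EUR 497.69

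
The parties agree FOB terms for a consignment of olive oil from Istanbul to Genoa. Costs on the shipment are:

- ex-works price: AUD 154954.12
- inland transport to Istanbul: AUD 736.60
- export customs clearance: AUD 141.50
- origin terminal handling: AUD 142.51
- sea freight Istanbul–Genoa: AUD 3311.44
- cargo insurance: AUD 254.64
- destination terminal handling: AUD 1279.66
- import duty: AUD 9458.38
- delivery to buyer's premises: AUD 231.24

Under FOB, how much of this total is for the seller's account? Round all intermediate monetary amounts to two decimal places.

Seller's account: AUD 155974.73

FOB: the seller bears costs until goods are on board at the origin port; the buyer bears freight, insurance and all costs thereafter.
Seller's account: goods 154954.12 + inland to port 736.60 + export clearance 141.50 + origin terminal 142.51 = 155974.73
Buyer's account: freight 3311.44 + insurance 254.64 + destination terminal 1279.66 + duty 9458.38 + delivery 231.24 = 14535.36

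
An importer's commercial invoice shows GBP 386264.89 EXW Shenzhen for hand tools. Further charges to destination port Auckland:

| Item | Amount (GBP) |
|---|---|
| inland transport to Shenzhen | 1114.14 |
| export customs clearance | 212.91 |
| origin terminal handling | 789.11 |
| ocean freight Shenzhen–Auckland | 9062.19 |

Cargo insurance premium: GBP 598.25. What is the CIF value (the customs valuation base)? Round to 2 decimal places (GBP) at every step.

CIF = EXW price + pre-shipment costs + freight + insurance
CIF = 386264.89 + 1114.14 + 212.91 + 789.11 + 9062.19 + 598.25 = 398041.49

CIF value: GBP 398041.49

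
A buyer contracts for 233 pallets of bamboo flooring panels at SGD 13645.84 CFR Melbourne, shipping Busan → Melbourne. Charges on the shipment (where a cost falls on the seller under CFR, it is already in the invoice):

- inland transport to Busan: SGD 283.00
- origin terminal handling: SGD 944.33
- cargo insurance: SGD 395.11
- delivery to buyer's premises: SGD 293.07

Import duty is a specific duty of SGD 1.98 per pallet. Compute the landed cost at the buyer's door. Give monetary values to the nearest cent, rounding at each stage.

Total landed cost: SGD 14795.36

CFR: the seller pays costs through ocean freight to the destination port, but not insurance.
Already in the invoice (seller's account under CFR): inland to port, origin terminal — exclude.
CIF value = CFR price + insurance = 13645.84 + 395.11 = 14040.95
Import duty = 233 × 1.98 = 461.34
Buyer bears: insurance 395.11 + delivery 293.07 + duty 461.34 = 1149.52
Landed cost = invoice 13645.84 + 1149.52 = 14795.36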